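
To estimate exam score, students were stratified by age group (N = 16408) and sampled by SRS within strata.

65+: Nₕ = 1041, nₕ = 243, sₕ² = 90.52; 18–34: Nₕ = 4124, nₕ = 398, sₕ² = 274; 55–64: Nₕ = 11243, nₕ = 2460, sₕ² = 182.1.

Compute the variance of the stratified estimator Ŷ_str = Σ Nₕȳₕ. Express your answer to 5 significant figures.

1.8198 × 10^7

Var(Ŷ_str) = Σₕ Nₕ²(1 − fₕ)sₕ²/nₕ.
65+: 1041²·(1 − 243/1041)·90.52/243 = 309451.
18–34: 4124²·(1 − 398/4124)·274/398 = 1.057862 × 10^7.
55–64: 11243²·(1 − 2460/11243)·182.1/2460 = 7.3097064 × 10^6.
Sum = 1.8197777 × 10^7.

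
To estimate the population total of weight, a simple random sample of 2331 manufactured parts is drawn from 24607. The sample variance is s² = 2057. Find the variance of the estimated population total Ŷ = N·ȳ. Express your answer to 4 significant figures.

4.837 × 10^8

Var(Ŷ) = N²·Var(ȳ) = N²·(1 − n/N)·s²/n.
f = 2331/24607 = 0.09472914; Var(ȳ) = 0.90527086·2057/2331 = 0.79885978.
Var(Ŷ) = 24607² · 0.79885978 = 4.8371315 × 10^8.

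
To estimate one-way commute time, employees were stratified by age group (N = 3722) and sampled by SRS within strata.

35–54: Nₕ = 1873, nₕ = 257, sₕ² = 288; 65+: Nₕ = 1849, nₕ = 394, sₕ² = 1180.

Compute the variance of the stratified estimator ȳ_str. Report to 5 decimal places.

0.82645

Var(ȳ_str) = Σₕ Wₕ²(1 − fₕ)sₕ²/nₕ with Wₕ = Nₕ/N, N = 3722.
35–54: Wₕ = 0.50322407; term = 0.50322407²·(1 − 0.13721303)·288/257 = 0.24484191.
65+: Wₕ = 0.49677593; term = 0.49677593²·(1 − 0.21308816)·1180/394 = 0.58161146.
Sum = 0.82645337.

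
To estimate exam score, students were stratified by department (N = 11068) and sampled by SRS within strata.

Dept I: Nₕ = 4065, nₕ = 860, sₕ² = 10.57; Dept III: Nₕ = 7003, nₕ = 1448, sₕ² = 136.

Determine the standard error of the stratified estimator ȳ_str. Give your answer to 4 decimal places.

0.1764

Var(ȳ_str) = Σₕ Wₕ²(1 − fₕ)sₕ²/nₕ with Wₕ = Nₕ/N, N = 11068.
Dept I: Wₕ = 0.36727503; term = 0.36727503²·(1 − 0.21156212)·10.57/860 = 0.0013071542.
Dept III: Wₕ = 0.63272497; term = 0.63272497²·(1 − 0.20676853)·136/1448 = 0.029826359.
Sum = 0.031133513.
SE = √(0.031133513) = 0.1764.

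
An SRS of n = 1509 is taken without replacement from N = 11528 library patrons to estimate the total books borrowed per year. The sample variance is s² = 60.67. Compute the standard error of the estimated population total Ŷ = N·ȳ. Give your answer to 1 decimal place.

2154.9

Var(Ŷ) = N²·Var(ȳ) = N²·(1 − n/N)·s²/n.
f = 1509/11528 = 0.13089868; Var(ȳ) = 0.86910132·60.67/1509 = 0.034942596.
Var(Ŷ) = 11528² · 0.034942596 = 4.6436887 × 10^6.
SE(Ŷ) = √(4.6436887 × 10^6) = 2154.9.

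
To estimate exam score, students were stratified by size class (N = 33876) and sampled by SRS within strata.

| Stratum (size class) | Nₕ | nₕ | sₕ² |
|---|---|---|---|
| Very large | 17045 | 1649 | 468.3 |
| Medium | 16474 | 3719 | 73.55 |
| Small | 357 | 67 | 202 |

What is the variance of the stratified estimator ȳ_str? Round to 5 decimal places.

Var(ȳ_str) = Σₕ Wₕ²(1 − fₕ)sₕ²/nₕ with Wₕ = Nₕ/N, N = 33876.
Very large: Wₕ = 0.50315858; term = 0.50315858²·(1 − 0.09674391)·468.3/1649 = 0.064941776.
Medium: Wₕ = 0.48630299; term = 0.48630299²·(1 − 0.22574967)·73.55/3719 = 0.0036211939.
Small: Wₕ = 0.01053843; term = 0.01053843²·(1 − 0.18767507)·202/67 = 2.719935 × 10^-4.
Sum = 0.068834963.

0.06883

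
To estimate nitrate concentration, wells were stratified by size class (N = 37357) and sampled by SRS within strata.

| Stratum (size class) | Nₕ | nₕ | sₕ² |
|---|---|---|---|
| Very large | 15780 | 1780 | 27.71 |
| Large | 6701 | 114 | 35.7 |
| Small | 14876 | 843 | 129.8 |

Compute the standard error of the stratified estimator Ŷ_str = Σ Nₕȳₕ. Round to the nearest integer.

Var(Ŷ_str) = Σₕ Nₕ²(1 − fₕ)sₕ²/nₕ.
Very large: 15780²·(1 − 1780/15780)·27.71/1780 = 3.4391535 × 10^6.
Large: 6701²·(1 − 114/6701)·35.7/114 = 1.3822629 × 10^7.
Small: 14876²·(1 − 843/14876)·129.8/843 = 3.2142808 × 10^7.
Sum = 4.9404591 × 10^7.
SE = √(4.9404591 × 10^7) = 7029.

7029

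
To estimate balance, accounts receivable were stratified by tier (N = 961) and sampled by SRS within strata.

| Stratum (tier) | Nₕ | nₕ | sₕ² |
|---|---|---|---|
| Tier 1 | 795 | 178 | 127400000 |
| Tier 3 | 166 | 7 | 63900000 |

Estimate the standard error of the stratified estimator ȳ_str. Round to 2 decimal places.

800.65

Var(ȳ_str) = Σₕ Wₕ²(1 − fₕ)sₕ²/nₕ with Wₕ = Nₕ/N, N = 961.
Tier 1: Wₕ = 0.82726327; term = 0.82726327²·(1 − 0.22389937)·127400000/178 = 380149.95.
Tier 3: Wₕ = 0.17273673; term = 0.17273673²·(1 − 0.04216867)·63900000/7 = 260892.3.
Sum = 641042.25.
SE = √(641042.25) = 800.65.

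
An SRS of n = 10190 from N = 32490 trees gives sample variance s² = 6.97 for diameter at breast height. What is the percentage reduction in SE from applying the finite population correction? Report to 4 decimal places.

f = n/N = 10190/32490 = 0.31363496.
SE_no-fpc = √(s²/n) = 0.026153469; SE_fpc = √((1−f)s²/n) = 0.021667404.
Ratio = √(1−f) = 0.82847151. Reduction = 100·(1 − 0.82847151) = 17.1528%.

17.1528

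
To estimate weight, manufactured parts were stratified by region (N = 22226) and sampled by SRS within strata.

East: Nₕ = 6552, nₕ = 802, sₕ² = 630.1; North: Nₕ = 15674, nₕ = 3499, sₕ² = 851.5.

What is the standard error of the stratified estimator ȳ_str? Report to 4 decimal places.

0.3923

Var(ȳ_str) = Σₕ Wₕ²(1 − fₕ)sₕ²/nₕ with Wₕ = Nₕ/N, N = 22226.
East: Wₕ = 0.29478989; term = 0.29478989²·(1 − 0.12240537)·630.1/802 = 0.059917575.
North: Wₕ = 0.70521011; term = 0.70521011²·(1 − 0.22323593)·851.5/3499 = 0.094008452.
Sum = 0.15392603.
SE = √(0.15392603) = 0.3923.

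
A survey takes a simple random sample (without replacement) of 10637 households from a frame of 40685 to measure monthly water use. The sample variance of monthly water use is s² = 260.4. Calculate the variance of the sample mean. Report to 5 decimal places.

Under SRS without replacement, Var(ȳ) = (1 − f)·s²/n with f = n/N = 10637/40685 = 0.26144771.
Var(ȳ) = (1 − 0.26144771)·260.4/10637 = 0.73855229·0.024480587 = 0.018080193.

0.01808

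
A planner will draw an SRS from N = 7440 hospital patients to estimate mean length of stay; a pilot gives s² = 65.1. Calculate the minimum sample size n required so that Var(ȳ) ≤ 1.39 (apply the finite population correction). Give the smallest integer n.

47

Without fpc, n₀ = s²/D = 65.1/1.39 = 46.8345.
With fpc, (1 − n/N)·s²/n ≤ D requires n ≥ n₀/(1 + n₀/N) = 46.8345/(1 + 46.8345/7440) = 46.5415.
Rounding up, n = 47.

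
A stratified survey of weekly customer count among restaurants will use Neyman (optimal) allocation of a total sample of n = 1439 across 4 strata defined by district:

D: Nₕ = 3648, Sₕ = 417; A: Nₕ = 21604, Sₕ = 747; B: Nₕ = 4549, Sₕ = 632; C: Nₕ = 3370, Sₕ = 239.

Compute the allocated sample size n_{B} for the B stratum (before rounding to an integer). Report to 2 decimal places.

193.87

Neyman allocation: nₕ = n·NₕSₕ / Σⱼ NⱼSⱼ.
Σ NⱼSⱼ = 3648·417 + 21604·747 + 4549·632 + 3370·239 = 2.1339802 × 10^7.
n_{B} = 1439·4549·632 / (2.1339802 × 10^7) = 193.87.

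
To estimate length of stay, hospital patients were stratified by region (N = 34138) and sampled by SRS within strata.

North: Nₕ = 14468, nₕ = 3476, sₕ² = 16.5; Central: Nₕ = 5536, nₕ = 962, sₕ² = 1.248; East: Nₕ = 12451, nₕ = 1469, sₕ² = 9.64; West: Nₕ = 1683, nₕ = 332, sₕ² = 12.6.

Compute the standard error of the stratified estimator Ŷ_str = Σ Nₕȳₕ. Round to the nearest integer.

1331

Var(Ŷ_str) = Σₕ Nₕ²(1 − fₕ)sₕ²/nₕ.
North: 14468²·(1 − 3476/14468)·16.5/3476 = 754899.95.
Central: 5536²·(1 − 962/5536)·1.248/962 = 32849.726.
East: 12451²·(1 − 1469/12451)·9.64/1469 = 897306.7.
West: 1683²·(1 − 332/1683)·12.6/332 = 86292.277.
Sum = 1.7713487 × 10^6.
SE = √(1.7713487 × 10^6) = 1331.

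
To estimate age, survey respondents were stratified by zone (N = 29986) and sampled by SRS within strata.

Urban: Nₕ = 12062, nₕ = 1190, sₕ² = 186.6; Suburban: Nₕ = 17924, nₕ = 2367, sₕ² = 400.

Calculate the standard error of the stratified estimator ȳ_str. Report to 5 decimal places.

Var(ȳ_str) = Σₕ Wₕ²(1 − fₕ)sₕ²/nₕ with Wₕ = Nₕ/N, N = 29986.
Urban: Wₕ = 0.40225439; term = 0.40225439²·(1 − 0.09865694)·186.6/1190 = 0.022869484.
Suburban: Wₕ = 0.59774561; term = 0.59774561²·(1 − 0.13205758)·400/2367 = 0.052406535.
Sum = 0.075276019.
SE = √(0.075276019) = 0.27436.

0.27436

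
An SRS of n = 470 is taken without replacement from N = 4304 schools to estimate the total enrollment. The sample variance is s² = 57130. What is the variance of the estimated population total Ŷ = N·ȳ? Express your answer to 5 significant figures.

Var(Ŷ) = N²·Var(ȳ) = N²·(1 − n/N)·s²/n.
f = 470/4304 = 0.10920074; Var(ȳ) = 0.89079926·57130/470 = 108.27949.
Var(Ŷ) = 4304² · 108.27949 = 2.0058143 × 10^9.

2.0058 × 10^9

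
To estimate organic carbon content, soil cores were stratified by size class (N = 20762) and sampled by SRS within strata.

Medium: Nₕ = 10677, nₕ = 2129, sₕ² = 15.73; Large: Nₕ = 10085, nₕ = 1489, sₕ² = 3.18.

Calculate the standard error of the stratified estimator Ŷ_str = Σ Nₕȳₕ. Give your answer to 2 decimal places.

927.07

Var(Ŷ_str) = Σₕ Nₕ²(1 − fₕ)sₕ²/nₕ.
Medium: 10677²·(1 − 2129/10677)·15.73/2129 = 674321.21.
Large: 10085²·(1 − 1489/10085)·3.18/1489 = 185141.91.
Sum = 859463.12.
SE = √(859463.12) = 927.07.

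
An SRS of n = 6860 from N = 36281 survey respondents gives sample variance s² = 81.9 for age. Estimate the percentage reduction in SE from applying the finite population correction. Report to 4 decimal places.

f = n/N = 6860/36281 = 0.18907968.
SE_no-fpc = √(s²/n) = 0.1092647; SE_fpc = √((1−f)s²/n) = 0.098394083.
Ratio = √(1−f) = 0.90051114. Reduction = 100·(1 − 0.90051114) = 9.9489%.

9.9489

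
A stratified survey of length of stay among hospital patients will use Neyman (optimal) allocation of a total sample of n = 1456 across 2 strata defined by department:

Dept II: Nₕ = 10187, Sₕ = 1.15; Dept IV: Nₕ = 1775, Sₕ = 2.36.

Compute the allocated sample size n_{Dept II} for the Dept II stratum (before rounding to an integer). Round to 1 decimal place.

1072.5

Neyman allocation: nₕ = n·NₕSₕ / Σⱼ NⱼSⱼ.
Σ NⱼSⱼ = 10187·1.15 + 1775·2.36 = 15904.05.
n_{Dept II} = 1456·10187·1.15 / 15904.05 = 1072.5.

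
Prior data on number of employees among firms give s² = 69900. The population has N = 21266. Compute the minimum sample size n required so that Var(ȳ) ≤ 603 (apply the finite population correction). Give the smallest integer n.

116

Without fpc, n₀ = s²/D = 69900/603 = 115.9204.
With fpc, (1 − n/N)·s²/n ≤ D requires n ≥ n₀/(1 + n₀/N) = 115.9204/(1 + 115.9204/21266) = 115.2919.
Rounding up, n = 116.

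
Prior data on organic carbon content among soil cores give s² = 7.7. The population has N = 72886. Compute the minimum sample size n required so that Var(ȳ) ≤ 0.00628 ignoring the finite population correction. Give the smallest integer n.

Without fpc, n₀ = s²/D = 7.7/0.00628 = 1226.1146.
Rounding up, n = 1227.

1227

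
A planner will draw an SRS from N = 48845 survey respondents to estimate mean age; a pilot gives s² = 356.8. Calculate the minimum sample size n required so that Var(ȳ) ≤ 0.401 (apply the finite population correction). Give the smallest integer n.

Without fpc, n₀ = s²/D = 356.8/0.401 = 889.7756.
With fpc, (1 − n/N)·s²/n ≤ D requires n ≥ n₀/(1 + n₀/N) = 889.7756/(1 + 889.7756/48845) = 873.8571.
Rounding up, n = 874.

874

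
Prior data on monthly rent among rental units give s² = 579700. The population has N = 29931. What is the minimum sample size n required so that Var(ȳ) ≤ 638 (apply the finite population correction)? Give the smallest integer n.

Without fpc, n₀ = s²/D = 579700/638 = 908.6207.
With fpc, (1 − n/N)·s²/n ≤ D requires n ≥ n₀/(1 + n₀/N) = 908.6207/(1 + 908.6207/29931) = 881.8502.
Rounding up, n = 882.

882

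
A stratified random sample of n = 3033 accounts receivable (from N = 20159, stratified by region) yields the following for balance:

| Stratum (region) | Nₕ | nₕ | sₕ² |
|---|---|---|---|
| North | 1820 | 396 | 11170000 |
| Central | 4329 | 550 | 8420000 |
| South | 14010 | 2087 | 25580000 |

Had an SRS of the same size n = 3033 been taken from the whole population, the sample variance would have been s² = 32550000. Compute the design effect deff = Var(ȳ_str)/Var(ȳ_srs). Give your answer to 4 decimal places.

0.6399

Var(ȳ_str) = Σ Wₕ²(1−fₕ)sₕ²/nₕ with Wₕ = Nₕ/20159:
  North: (1820/20159)²·(1−396/1820)·11170000/396 = 179.88767
  Central: (4329/20159)²·(1−550/4329)·8420000/550 = 616.27693
  South: (14010/20159)²·(1−2087/14010)·25580000/2087 = 5038.0654
  → Var(ȳ_str) = 5834.23.
Var(ȳ_srs) = (1 − 3033/20159)·32550000/3033 = 9117.2851.
deff = 5834.23 / 9117.2851 = 0.6399.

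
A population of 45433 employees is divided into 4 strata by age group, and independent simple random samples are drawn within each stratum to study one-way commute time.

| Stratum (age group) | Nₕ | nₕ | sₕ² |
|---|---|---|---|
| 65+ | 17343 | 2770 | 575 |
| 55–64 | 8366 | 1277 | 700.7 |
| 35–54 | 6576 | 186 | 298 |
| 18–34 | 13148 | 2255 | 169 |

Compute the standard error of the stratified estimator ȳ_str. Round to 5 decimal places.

Var(ȳ_str) = Σₕ Wₕ²(1 − fₕ)sₕ²/nₕ with Wₕ = Nₕ/N, N = 45433.
65+: Wₕ = 0.38172694; term = 0.38172694²·(1 − 0.15971862)·575/2770 = 0.025416657.
55–64: Wₕ = 0.18413928; term = 0.18413928²·(1 − 0.15264164)·700.7/1277 = 0.015765263.
35–54: Wₕ = 0.14474061; term = 0.14474061²·(1 − 0.02828467)·298/186 = 0.032615433.
18–34: Wₕ = 0.28939317; term = 0.28939317²·(1 − 0.17150897)·169/2255 = 0.0052000142.
Sum = 0.078997367.
SE = √(0.078997367) = 0.28106.

0.28106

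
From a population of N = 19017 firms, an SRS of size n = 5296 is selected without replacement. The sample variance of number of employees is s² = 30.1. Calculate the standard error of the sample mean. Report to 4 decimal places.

Under SRS without replacement, Var(ȳ) = (1 − f)·s²/n with f = n/N = 5296/19017 = 0.27848767.
Var(ȳ) = (1 − 0.27848767)·30.1/5296 = 0.72151233·0.0056835347 = 0.0041007404.
SE(ȳ) = √(0.0041007404) = 0.0640.

0.0640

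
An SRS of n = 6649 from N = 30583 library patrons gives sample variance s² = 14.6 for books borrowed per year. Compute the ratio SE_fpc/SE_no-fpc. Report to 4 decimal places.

f = n/N = 6649/30583 = 0.21740836.
SE_no-fpc = √(s²/n) = 0.046859566; SE_fpc = √((1−f)s²/n) = 0.041453945.
Ratio = √(1−f) = 0.88464209.

0.8846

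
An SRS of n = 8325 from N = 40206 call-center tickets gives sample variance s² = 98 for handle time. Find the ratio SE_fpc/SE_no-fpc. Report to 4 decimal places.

f = n/N = 8325/40206 = 0.20705865.
SE_no-fpc = √(s²/n) = 0.1084978; SE_fpc = √((1−f)s²/n) = 0.096614309.
Ratio = √(1−f) = 0.89047254.

0.8905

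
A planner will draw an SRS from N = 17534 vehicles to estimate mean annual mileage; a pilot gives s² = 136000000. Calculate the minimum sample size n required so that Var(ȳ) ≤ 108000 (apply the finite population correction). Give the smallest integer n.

1175

Without fpc, n₀ = s²/D = 136000000/108000 = 1259.2593.
With fpc, (1 − n/N)·s²/n ≤ D requires n ≥ n₀/(1 + n₀/N) = 1259.2593/(1 + 1259.2593/17534) = 1174.8815.
Rounding up, n = 1175.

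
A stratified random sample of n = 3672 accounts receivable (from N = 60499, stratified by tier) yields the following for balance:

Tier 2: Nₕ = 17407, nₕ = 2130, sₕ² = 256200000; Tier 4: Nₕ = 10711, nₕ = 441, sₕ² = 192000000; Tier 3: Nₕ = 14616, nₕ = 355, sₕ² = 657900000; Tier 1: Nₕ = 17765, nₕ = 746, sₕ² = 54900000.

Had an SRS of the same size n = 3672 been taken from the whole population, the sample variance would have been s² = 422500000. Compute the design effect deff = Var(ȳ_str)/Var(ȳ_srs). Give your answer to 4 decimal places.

Var(ȳ_str) = Σ Wₕ²(1−fₕ)sₕ²/nₕ with Wₕ = Nₕ/60499:
  Tier 2: (17407/60499)²·(1−2130/17407)·256200000/2130 = 8739.0684
  Tier 4: (10711/60499)²·(1−441/10711)·192000000/441 = 13084.789
  Tier 3: (14616/60499)²·(1−355/14616)·657900000/355 = 105539.17
  Tier 1: (17765/60499)²·(1−746/17765)·54900000/746 = 6079.0592
  → Var(ȳ_str) = 133442.09.
Var(ȳ_srs) = (1 − 3672/60499)·422500000/3672 = 108076.33.
deff = 133442.09 / 108076.33 = 1.2347.

1.2347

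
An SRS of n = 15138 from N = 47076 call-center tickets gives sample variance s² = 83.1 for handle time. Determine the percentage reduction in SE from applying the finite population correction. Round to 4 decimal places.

17.6328

f = n/N = 15138/47076 = 0.32156513.
SE_no-fpc = √(s²/n) = 0.074091137; SE_fpc = √((1−f)s²/n) = 0.061026764.
Ratio = √(1−f) = 0.82367158. Reduction = 100·(1 − 0.82367158) = 17.6328%.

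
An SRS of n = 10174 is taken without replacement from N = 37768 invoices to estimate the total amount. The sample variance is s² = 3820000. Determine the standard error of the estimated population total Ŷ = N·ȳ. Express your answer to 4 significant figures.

Var(Ŷ) = N²·Var(ȳ) = N²·(1 − n/N)·s²/n.
f = 10174/37768 = 0.26938149; Var(ȳ) = 0.73061851·3820000/10174 = 274.32305.
Var(Ŷ) = 37768² · 274.32305 = 3.9130039 × 10^11.
SE(Ŷ) = √(3.9130039 × 10^11) = 625500.

625500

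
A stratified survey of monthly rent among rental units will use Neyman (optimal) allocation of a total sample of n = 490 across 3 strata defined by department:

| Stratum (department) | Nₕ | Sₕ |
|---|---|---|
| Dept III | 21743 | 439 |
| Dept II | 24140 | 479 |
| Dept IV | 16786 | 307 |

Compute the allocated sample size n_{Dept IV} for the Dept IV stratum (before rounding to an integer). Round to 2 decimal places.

Neyman allocation: nₕ = n·NₕSₕ / Σⱼ NⱼSⱼ.
Σ NⱼSⱼ = 21743·439 + 24140·479 + 16786·307 = 2.6261539 × 10^7.
n_{Dept IV} = 490·16786·307 / (2.6261539 × 10^7) = 96.15.

96.15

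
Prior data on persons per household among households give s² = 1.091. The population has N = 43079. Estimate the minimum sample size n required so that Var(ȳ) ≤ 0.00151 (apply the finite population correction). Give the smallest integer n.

711

Without fpc, n₀ = s²/D = 1.091/0.00151 = 722.5166.
With fpc, (1 − n/N)·s²/n ≤ D requires n ≥ n₀/(1 + n₀/N) = 722.5166/(1 + 722.5166/43079) = 710.5985.
Rounding up, n = 711.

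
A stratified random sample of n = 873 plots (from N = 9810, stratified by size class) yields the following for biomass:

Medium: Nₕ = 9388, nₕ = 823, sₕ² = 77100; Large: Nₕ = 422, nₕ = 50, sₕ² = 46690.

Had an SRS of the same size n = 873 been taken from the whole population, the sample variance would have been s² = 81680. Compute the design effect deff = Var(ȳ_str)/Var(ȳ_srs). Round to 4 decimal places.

0.9362

Var(ȳ_str) = Σ Wₕ²(1−fₕ)sₕ²/nₕ with Wₕ = Nₕ/9810:
  Medium: (9388/9810)²·(1−823/9388)·77100/823 = 78.273901
  Large: (422/9810)²·(1−50/422)·46690/50 = 1.5232502
  → Var(ȳ_str) = 79.797151.
Var(ȳ_srs) = (1 − 873/9810)·81680/873 = 85.236231.
deff = 79.797151 / 85.236231 = 0.9362.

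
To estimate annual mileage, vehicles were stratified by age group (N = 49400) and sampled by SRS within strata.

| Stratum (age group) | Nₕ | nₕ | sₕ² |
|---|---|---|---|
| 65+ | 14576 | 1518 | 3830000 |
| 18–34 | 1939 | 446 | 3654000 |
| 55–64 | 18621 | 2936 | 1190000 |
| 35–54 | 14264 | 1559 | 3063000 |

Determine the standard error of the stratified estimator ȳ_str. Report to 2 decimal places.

20.02

Var(ȳ_str) = Σₕ Wₕ²(1 − fₕ)sₕ²/nₕ with Wₕ = Nₕ/N, N = 49400.
65+: Wₕ = 0.29506073; term = 0.29506073²·(1 − 0.10414380)·3830000/1518 = 196.78325.
18–34: Wₕ = 0.03925101; term = 0.03925101²·(1 − 0.23001547)·3654000/446 = 9.7189065.
55–64: Wₕ = 0.37694332; term = 0.37694332²·(1 − 0.15767145)·1190000/2936 = 48.509247.
35–54: Wₕ = 0.28874494; term = 0.28874494²·(1 − 0.10929613)·3063000/1559 = 145.90258.
Sum = 400.91398.
SE = √(400.91398) = 20.02.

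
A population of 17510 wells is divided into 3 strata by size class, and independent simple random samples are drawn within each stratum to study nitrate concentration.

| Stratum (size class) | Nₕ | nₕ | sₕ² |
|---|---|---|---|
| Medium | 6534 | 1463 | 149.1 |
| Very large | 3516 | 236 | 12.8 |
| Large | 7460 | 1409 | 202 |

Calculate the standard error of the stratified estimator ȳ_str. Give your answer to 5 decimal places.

Var(ȳ_str) = Σₕ Wₕ²(1 − fₕ)sₕ²/nₕ with Wₕ = Nₕ/N, N = 17510.
Medium: Wₕ = 0.37315820; term = 0.37315820²·(1 − 0.22390572)·149.1/1463 = 0.011013713.
Very large: Wₕ = 0.20079954; term = 0.20079954²·(1 − 0.06712173)·12.8/236 = 0.0020400856.
Large: Wₕ = 0.42604226; term = 0.42604226²·(1 − 0.18887399)·202/1409 = 0.021107367.
Sum = 0.034161166.
SE = √(0.034161166) = 0.18483.

0.18483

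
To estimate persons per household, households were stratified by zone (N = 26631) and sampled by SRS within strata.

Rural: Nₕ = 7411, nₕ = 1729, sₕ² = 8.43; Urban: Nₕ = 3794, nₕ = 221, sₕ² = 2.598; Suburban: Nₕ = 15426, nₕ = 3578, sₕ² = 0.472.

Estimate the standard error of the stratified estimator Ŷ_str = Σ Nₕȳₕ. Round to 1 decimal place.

623.5

Var(Ŷ_str) = Σₕ Nₕ²(1 − fₕ)sₕ²/nₕ.
Rural: 7411²·(1 − 1729/7411)·8.43/1729 = 205310.25.
Urban: 3794²·(1 − 221/3794)·2.598/221 = 159359.23.
Suburban: 15426²·(1 − 3578/15426)·0.472/3578 = 24110.157.
Sum = 388779.64.
SE = √(388779.64) = 623.5.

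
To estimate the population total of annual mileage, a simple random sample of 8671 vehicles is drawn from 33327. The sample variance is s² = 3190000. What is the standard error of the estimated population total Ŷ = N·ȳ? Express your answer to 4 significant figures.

Var(Ŷ) = N²·Var(ȳ) = N²·(1 − n/N)·s²/n.
f = 8671/33327 = 0.26017943; Var(ȳ) = 0.73982057·3190000/8671 = 272.17479.
Var(Ŷ) = 33327² · 272.17479 = 3.0230153 × 10^11.
SE(Ŷ) = √(3.0230153 × 10^11) = 549800.

549800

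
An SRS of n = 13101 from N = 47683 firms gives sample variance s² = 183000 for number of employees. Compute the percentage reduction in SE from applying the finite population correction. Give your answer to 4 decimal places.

f = n/N = 13101/47683 = 0.27475201.
SE_no-fpc = √(s²/n) = 3.7374322; SE_fpc = √((1−f)s²/n) = 3.1828531.
Ratio = √(1−f) = 0.85161493. Reduction = 100·(1 − 0.85161493) = 14.8385%.

14.8385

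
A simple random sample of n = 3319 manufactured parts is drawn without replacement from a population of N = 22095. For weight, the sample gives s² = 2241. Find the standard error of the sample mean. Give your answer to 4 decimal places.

0.7575

Under SRS without replacement, Var(ȳ) = (1 − f)·s²/n with f = n/N = 3319/22095 = 0.15021498.
Var(ȳ) = (1 − 0.15021498)·2241/3319 = 0.84978502·0.67520337 = 0.57377771.
SE(ȳ) = √(0.57377771) = 0.7575.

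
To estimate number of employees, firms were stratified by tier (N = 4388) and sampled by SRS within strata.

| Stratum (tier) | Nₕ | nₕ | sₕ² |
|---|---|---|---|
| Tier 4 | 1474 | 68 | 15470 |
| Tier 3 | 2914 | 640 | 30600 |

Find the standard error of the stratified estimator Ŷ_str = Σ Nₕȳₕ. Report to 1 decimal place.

Var(Ŷ_str) = Σₕ Nₕ²(1 − fₕ)sₕ²/nₕ.
Tier 4: 1474²·(1 − 68/1474)·15470/68 = 4.7148101 × 10^8.
Tier 3: 2914²·(1 − 640/2914)·30600/640 = 3.1682647 × 10^8.
Sum = 7.8830748 × 10^8.
SE = √(7.8830748 × 10^8) = 28076.8.

28076.8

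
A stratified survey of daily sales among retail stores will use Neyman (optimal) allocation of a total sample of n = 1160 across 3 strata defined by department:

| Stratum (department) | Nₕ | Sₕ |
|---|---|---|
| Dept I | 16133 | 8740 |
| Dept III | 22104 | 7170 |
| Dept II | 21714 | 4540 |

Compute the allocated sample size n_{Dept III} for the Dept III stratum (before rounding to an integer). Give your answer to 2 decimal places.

461.84

Neyman allocation: nₕ = n·NₕSₕ / Σⱼ NⱼSⱼ.
Σ NⱼSⱼ = 16133·8740 + 22104·7170 + 21714·4540 = 3.9806966 × 10^8.
n_{Dept III} = 1160·22104·7170 / (3.9806966 × 10^8) = 461.84.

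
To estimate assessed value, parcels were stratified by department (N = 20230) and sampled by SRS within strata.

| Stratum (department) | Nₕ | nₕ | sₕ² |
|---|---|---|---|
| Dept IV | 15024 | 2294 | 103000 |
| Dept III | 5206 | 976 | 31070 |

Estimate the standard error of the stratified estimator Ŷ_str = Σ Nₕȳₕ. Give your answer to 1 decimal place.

96376.1

Var(Ŷ_str) = Σₕ Nₕ²(1 − fₕ)sₕ²/nₕ.
Dept IV: 15024²·(1 − 2294/15024)·103000/2294 = 8.5873228 × 10^9.
Dept III: 5206²·(1 − 976/5206)·31070/976 = 7.0102897 × 10^8.
Sum = 9.2883518 × 10^9.
SE = √(9.2883518 × 10^9) = 96376.1.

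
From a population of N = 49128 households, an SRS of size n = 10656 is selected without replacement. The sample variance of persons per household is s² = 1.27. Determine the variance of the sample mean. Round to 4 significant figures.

Under SRS without replacement, Var(ȳ) = (1 − f)·s²/n with f = n/N = 10656/49128 = 0.21690278.
Var(ȳ) = (1 − 0.21690278)·1.27/10656 = 0.78309722·1.1918168 × 10^-4 = 9.3330843 × 10^-5.

9.333 × 10^-5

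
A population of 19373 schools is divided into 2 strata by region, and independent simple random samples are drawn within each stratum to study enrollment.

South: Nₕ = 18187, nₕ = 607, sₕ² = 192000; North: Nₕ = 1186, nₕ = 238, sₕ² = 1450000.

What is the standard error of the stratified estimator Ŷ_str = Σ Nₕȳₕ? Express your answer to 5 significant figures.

328610

Var(Ŷ_str) = Σₕ Nₕ²(1 − fₕ)sₕ²/nₕ.
South: 18187²·(1 − 607/18187)·192000/607 = 1.011329 × 10^11.
North: 1186²·(1 − 238/1186)·1450000/238 = 6.8498975 × 10^9.
Sum = 1.079828 × 10^11.
SE = √(1.079828 × 10^11) = 328610.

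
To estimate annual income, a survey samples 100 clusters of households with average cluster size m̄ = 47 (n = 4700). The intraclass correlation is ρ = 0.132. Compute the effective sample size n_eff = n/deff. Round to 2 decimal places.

664.59

deff = 1 + (47 − 1)·0.132 = 1 + 6.072 = 7.072.
n_eff = 4700 / 7.072 = 664.59.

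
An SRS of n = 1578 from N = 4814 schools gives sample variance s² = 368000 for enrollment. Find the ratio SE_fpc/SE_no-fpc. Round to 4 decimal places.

0.8199

f = n/N = 1578/4814 = 0.32779393.
SE_no-fpc = √(s²/n) = 15.271103; SE_fpc = √((1−f)s²/n) = 12.520499.
Ratio = √(1−f) = 0.81988174.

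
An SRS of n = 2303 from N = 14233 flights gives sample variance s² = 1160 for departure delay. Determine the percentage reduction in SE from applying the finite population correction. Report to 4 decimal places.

f = n/N = 2303/14233 = 0.16180707.
SE_no-fpc = √(s²/n) = 0.7097118; SE_fpc = √((1−f)s²/n) = 0.64976157.
Ratio = √(1−f) = 0.91552877. Reduction = 100·(1 − 0.91552877) = 8.4471%.

8.4471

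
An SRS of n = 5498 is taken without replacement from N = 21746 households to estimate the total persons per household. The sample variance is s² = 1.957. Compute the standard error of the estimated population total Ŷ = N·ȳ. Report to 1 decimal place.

354.6

Var(Ŷ) = N²·Var(ȳ) = N²·(1 − n/N)·s²/n.
f = 5498/21746 = 0.25282811; Var(ȳ) = 0.74717189·1.957/5498 = 2.6595406 × 10^-4.
Var(Ŷ) = 21746² · (2.6595406 × 10^-4) = 125766.62.
SE(Ŷ) = √(125766.62) = 354.6.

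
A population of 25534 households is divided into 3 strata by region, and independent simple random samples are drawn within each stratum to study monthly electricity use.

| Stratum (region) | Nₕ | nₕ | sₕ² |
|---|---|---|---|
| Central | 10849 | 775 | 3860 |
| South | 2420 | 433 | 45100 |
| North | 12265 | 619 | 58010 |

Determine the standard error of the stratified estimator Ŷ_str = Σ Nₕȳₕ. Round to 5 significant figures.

120130

Var(Ŷ_str) = Σₕ Nₕ²(1 − fₕ)sₕ²/nₕ.
Central: 10849²·(1 − 775/10849)·3860/775 = 5.4434878 × 10^8.
South: 2420²·(1 − 433/2420)·45100/433 = 5.0084331 × 10^8.
North: 12265²·(1 − 619/12265)·58010/619 = 1.3386177 × 10^10.
Sum = 1.4431369 × 10^10.
SE = √(1.4431369 × 10^10) = 120130.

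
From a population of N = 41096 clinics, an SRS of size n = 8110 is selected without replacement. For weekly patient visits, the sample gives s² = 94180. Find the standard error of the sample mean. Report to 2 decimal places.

Under SRS without replacement, Var(ȳ) = (1 − f)·s²/n with f = n/N = 8110/41096 = 0.19734281.
Var(ȳ) = (1 − 0.19734281)·94180/8110 = 0.80265719·11.612824 = 9.3211165.
SE(ȳ) = √(9.3211165) = 3.05.

3.05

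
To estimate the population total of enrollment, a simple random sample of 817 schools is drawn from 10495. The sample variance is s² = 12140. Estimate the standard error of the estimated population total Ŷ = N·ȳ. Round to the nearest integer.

38849

Var(Ŷ) = N²·Var(ȳ) = N²·(1 − n/N)·s²/n.
f = 817/10495 = 0.07784659; Var(ȳ) = 0.92215341·12140/817 = 13.7025.
Var(Ŷ) = 10495² · 13.7025 = 1.5092622 × 10^9.
SE(Ŷ) = √(1.5092622 × 10^9) = 38849.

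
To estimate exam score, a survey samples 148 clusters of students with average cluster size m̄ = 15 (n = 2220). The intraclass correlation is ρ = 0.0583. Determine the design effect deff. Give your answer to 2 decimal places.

1.82

deff = 1 + (15 − 1)·0.0583 = 1 + 0.8162 = 1.8162.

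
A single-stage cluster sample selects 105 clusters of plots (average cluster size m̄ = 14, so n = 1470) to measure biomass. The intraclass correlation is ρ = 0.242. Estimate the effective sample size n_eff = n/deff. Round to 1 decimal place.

deff = 1 + (14 − 1)·0.242 = 1 + 3.146 = 4.146.
n_eff = 1470 / 4.146 = 354.6.

354.6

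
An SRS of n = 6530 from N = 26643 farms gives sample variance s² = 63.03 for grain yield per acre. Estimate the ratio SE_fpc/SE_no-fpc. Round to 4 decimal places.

f = n/N = 6530/26643 = 0.24509252.
SE_no-fpc = √(s²/n) = 0.098246494; SE_fpc = √((1−f)s²/n) = 0.085361871.
Ratio = √(1−f) = 0.86885412.

0.8689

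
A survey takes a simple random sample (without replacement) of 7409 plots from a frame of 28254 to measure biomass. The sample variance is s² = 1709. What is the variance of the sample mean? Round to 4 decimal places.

Under SRS without replacement, Var(ȳ) = (1 − f)·s²/n with f = n/N = 7409/28254 = 0.26222836.
Var(ȳ) = (1 − 0.26222836)·1709/7409 = 0.73777164·0.23066541 = 0.1701784.

0.1702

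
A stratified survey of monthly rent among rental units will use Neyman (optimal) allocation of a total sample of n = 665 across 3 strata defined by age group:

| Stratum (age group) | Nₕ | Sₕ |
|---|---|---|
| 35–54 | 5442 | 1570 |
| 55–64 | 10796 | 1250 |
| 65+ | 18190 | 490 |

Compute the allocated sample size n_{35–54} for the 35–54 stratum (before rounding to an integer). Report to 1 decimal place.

183.6

Neyman allocation: nₕ = n·NₕSₕ / Σⱼ NⱼSⱼ.
Σ NⱼSⱼ = 5442·1570 + 10796·1250 + 18190·490 = 3.095204 × 10^7.
n_{35–54} = 665·5442·1570 / (3.095204 × 10^7) = 183.6.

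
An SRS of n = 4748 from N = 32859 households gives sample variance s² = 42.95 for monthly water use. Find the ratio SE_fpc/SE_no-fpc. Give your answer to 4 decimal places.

0.9249

f = n/N = 4748/32859 = 0.14449618.
SE_no-fpc = √(s²/n) = 0.09511001; SE_fpc = √((1−f)s²/n) = 0.087970529.
Ratio = √(1−f) = 0.92493449.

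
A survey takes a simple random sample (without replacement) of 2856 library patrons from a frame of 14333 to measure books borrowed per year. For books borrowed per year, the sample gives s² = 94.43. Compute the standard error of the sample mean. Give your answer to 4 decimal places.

0.1627

Under SRS without replacement, Var(ȳ) = (1 − f)·s²/n with f = n/N = 2856/14333 = 0.19926045.
Var(ȳ) = (1 − 0.19926045)·94.43/2856 = 0.80073955·0.033063725 = 0.026475433.
SE(ȳ) = √(0.026475433) = 0.1627.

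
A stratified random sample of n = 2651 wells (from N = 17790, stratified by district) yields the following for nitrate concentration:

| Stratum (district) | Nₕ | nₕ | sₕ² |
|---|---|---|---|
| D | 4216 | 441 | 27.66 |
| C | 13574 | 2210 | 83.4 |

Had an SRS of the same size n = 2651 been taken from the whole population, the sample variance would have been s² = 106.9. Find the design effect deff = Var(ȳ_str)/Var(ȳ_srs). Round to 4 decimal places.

Var(ȳ_str) = Σ Wₕ²(1−fₕ)sₕ²/nₕ with Wₕ = Nₕ/17790:
  D: (4216/17790)²·(1−441/4216)·27.66/441 = 0.0031541275
  C: (13574/17790)²·(1−2210/13574)·83.4/2210 = 0.018393355
  → Var(ȳ_str) = 0.021547483.
Var(ȳ_srs) = (1 − 2651/17790)·106.9/2651 = 0.034315412.
deff = 0.021547483 / 0.034315412 = 0.6279.

0.6279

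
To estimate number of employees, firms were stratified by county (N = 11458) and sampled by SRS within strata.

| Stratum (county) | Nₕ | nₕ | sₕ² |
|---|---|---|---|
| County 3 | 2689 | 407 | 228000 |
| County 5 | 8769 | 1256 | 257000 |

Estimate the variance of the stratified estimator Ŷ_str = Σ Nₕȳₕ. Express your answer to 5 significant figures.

1.6918 × 10^10

Var(Ŷ_str) = Σₕ Nₕ²(1 − fₕ)sₕ²/nₕ.
County 3: 2689²·(1 − 407/2689)·228000/407 = 3.437533 × 10^9.
County 5: 8769²·(1 − 1256/8769)·257000/1256 = 1.3480529 × 10^10.
Sum = 1.6918062 × 10^10.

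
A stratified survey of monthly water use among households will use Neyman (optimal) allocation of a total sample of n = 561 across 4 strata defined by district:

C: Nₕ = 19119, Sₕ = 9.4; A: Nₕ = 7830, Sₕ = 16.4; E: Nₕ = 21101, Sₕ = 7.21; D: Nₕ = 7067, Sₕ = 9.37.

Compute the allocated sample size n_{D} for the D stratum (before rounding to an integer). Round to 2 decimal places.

Neyman allocation: nₕ = n·NₕSₕ / Σⱼ NⱼSⱼ.
Σ NⱼSⱼ = 19119·9.4 + 7830·16.4 + 21101·7.21 + 7067·9.37 = 526486.6.
n_{D} = 561·7067·9.37 / 526486.6 = 70.56.

70.56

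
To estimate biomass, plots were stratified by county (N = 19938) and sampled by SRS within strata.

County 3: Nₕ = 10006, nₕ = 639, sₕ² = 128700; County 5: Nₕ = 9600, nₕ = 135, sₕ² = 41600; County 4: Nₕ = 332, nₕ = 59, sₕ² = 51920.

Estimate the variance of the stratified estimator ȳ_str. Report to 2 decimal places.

118.12

Var(ȳ_str) = Σₕ Wₕ²(1 − fₕ)sₕ²/nₕ with Wₕ = Nₕ/N, N = 19938.
County 3: Wₕ = 0.50185575; term = 0.50185575²·(1 − 0.06386168)·128700/639 = 47.487086.
County 5: Wₕ = 0.48149263; term = 0.48149263²·(1 − 0.01406250)·41600/135 = 70.434953.
County 4: Wₕ = 0.01665162; term = 0.01665162²·(1 − 0.17771084)·51920/59 = 0.20064125.
Sum = 118.12268.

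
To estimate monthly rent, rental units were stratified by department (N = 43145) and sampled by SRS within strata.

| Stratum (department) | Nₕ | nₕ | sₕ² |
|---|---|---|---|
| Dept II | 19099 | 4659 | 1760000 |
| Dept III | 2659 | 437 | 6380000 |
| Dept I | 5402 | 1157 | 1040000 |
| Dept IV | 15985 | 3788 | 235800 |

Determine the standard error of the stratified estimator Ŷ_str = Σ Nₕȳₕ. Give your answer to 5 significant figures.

472430

Var(Ŷ_str) = Σₕ Nₕ²(1 − fₕ)sₕ²/nₕ.
Dept II: 19099²·(1 − 4659/19099)·1760000/4659 = 1.0418322 × 10^11.
Dept III: 2659²·(1 − 437/2659)·6380000/437 = 8.6258447 × 10^10.
Dept I: 5402²·(1 − 1157/5402)·1040000/1157 = 2.0612575 × 10^10.
Dept IV: 15985²·(1 − 3788/15985)·235800/3788 = 1.2136669 × 10^10.
Sum = 2.2319091 × 10^11.
SE = √(2.2319091 × 10^11) = 472430.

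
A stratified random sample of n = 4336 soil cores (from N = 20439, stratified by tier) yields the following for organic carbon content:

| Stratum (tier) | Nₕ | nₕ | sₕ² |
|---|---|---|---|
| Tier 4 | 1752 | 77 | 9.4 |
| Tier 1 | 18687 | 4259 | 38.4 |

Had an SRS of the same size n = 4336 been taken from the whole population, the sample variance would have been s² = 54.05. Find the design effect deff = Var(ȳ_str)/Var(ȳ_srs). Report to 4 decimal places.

0.6798

Var(ȳ_str) = Σ Wₕ²(1−fₕ)sₕ²/nₕ with Wₕ = Nₕ/20439:
  Tier 4: (1752/20439)²·(1−77/1752)·9.4/77 = 8.5756442 × 10^-4
  Tier 1: (18687/20439)²·(1−4259/18687)·38.4/4259 = 0.0058190222
  → Var(ȳ_str) = 0.0066765866.
Var(ȳ_srs) = (1 − 4336/20439)·54.05/4336 = 0.0098209517.
deff = 0.0066765866 / 0.0098209517 = 0.6798.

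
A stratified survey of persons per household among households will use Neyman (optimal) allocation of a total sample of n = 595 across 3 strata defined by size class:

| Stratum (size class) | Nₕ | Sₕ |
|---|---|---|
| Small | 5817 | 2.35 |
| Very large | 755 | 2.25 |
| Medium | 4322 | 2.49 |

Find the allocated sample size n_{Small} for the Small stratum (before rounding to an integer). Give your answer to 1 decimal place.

Neyman allocation: nₕ = n·NₕSₕ / Σⱼ NⱼSⱼ.
Σ NⱼSⱼ = 5817·2.35 + 755·2.25 + 4322·2.49 = 26130.48.
n_{Small} = 595·5817·2.35 / 26130.48 = 311.3.

311.3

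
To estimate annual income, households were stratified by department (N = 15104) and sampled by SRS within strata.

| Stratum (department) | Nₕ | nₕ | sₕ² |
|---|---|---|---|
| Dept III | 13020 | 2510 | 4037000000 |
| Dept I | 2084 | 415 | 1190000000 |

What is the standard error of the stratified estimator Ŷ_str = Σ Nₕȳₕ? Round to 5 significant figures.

Var(Ŷ_str) = Σₕ Nₕ²(1 − fₕ)sₕ²/nₕ.
Dept III: 13020²·(1 − 2510/13020)·4037000000/2510 = 2.200892 × 10^14.
Dept I: 2084²·(1 − 415/2084)·1190000000/415 = 9.9736223 × 10^12.
Sum = 2.3006282 × 10^14.
SE = √(2.3006282 × 10^14) = 1.5168 × 10^7.

1.5168 × 10^7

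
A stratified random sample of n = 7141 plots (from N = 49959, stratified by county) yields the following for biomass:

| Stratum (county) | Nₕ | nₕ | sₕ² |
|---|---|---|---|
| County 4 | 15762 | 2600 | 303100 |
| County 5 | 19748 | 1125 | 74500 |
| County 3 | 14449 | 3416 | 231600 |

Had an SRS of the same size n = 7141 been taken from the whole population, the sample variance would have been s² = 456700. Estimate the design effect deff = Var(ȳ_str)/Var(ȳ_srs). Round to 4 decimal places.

0.4338

Var(ȳ_str) = Σ Wₕ²(1−fₕ)sₕ²/nₕ with Wₕ = Nₕ/49959:
  County 4: (15762/49959)²·(1−2600/15762)·303100/2600 = 9.6898783
  County 5: (19748/49959)²·(1−1125/19748)·74500/1125 = 9.7577354
  County 3: (14449/49959)²·(1−3416/14449)·231600/3416 = 4.3303662
  → Var(ȳ_str) = 23.77798.
Var(ȳ_srs) = (1 − 7141/49959)·456700/7141 = 54.813132.
deff = 23.77798 / 54.813132 = 0.4338.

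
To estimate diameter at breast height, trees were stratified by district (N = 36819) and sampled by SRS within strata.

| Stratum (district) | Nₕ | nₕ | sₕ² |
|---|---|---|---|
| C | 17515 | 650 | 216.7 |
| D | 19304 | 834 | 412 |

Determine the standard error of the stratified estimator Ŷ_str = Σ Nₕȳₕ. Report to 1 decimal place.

16571.5

Var(Ŷ_str) = Σₕ Nₕ²(1 − fₕ)sₕ²/nₕ.
C: 17515²·(1 − 650/17515)·216.7/650 = 9.847864 × 10^7.
D: 19304²·(1 − 834/19304)·412/834 = 1.7613488 × 10^8.
Sum = 2.7461352 × 10^8.
SE = √(2.7461352 × 10^8) = 16571.5.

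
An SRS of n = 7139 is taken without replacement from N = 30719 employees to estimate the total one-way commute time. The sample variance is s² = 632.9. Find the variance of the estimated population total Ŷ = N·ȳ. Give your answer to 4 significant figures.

Var(Ŷ) = N²·Var(ȳ) = N²·(1 − n/N)·s²/n.
f = 7139/30719 = 0.23239689; Var(ȳ) = 0.76760311·632.9/7139 = 0.068050989.
Var(Ŷ) = 30719² · 0.068050989 = 6.4216789 × 10^7.

6.422 × 10^7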